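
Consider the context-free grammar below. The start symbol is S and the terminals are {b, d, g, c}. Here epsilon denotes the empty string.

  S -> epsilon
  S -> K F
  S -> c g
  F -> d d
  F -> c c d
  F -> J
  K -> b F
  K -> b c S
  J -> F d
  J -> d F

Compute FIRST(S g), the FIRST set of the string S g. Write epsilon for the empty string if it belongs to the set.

{b, c, g}

FIRST(K) = {b}
FIRST(S) = {epsilon, b, c}  (via K F)
FIRST(F) = {c, d}  (via J)
FIRST(J) = {c, d}  (via F d)
FIRST(S g): take FIRST of each symbol in turn, carrying on past any symbol whose FIRST contains epsilon; result {b, c, g}.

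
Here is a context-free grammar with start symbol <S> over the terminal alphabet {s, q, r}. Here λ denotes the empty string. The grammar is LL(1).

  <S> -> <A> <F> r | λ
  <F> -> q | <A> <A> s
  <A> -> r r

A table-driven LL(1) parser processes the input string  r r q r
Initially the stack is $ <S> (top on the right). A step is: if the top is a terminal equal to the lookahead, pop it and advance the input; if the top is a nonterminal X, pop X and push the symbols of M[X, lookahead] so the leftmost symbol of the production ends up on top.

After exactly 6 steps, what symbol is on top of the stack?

r

step 1: stack=$ <S>  input=r r q r $  — expand <S> -> <A> <F> r
step 2: stack=$ r <F> <A>  input=r r q r $  — expand <A> -> r r
step 3: stack=$ r <F> r r  input=r r q r $  — match r
step 4: stack=$ r <F> r  input=r q r $  — match r
step 5: stack=$ r <F>  input=q r $  — expand <F> -> q
step 6: stack=$ r q  input=q r $  — match q
Stack after step 6: $ r (top = r).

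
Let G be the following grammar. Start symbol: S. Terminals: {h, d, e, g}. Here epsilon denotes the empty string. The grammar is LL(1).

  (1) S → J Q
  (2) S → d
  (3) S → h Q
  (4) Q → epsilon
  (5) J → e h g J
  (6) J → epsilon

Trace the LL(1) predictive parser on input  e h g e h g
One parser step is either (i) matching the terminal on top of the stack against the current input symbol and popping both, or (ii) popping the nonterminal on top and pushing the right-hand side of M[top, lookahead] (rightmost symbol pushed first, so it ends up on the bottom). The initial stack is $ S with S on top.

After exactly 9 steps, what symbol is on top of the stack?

     Stack        Input          Action
  1  $ S          e h g e h g $  expand S → J Q
  2  $ Q J        e h g e h g $  expand J → e h g J
  3  $ Q J g h e  e h g e h g $  match e
  4  $ Q J g h    h g e h g $    match h
  5  $ Q J g      g e h g $      match g
  6  $ Q J        e h g $        expand J → e h g J
  7  $ Q J g h e  e h g $        match e
  8  $ Q J g h    h g $          match h
  9  $ Q J g      g $            match g
Stack after step 9: $ Q J (top = J).

J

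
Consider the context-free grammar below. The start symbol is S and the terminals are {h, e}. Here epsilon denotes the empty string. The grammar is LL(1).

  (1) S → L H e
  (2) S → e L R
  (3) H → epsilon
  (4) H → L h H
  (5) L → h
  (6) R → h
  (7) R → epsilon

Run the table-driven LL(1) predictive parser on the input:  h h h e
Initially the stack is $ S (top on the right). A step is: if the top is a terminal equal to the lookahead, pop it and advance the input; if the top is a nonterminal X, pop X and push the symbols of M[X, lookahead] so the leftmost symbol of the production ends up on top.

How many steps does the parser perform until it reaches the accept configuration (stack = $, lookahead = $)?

9

     Stack      Input      Action
  1  $ S        h h h e $  expand S → L H e
  2  $ e H L    h h h e $  expand L → h
  3  $ e H h    h h h e $  match h
  4  $ e H      h h e $    expand H → L h H
  5  $ e H h L  h h e $    expand L → h
  6  $ e H h h  h h e $    match h
  7  $ e H h    h e $      match h
  8  $ e H      e $        expand H → epsilon
  9  $ e        e $        match e
Accept reached after 9 steps.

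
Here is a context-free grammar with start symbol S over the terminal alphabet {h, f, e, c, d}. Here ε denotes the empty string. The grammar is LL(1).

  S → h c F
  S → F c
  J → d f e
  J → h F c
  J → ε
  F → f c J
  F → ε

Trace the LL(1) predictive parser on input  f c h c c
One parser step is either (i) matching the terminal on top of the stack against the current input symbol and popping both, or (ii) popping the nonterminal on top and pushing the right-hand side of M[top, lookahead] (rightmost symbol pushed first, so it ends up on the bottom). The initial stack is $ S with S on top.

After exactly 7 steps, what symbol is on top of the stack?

step 1: stack=$ S  input=f c h c c $  — expand S → F c
step 2: stack=$ c F  input=f c h c c $  — expand F → f c J
step 3: stack=$ c J c f  input=f c h c c $  — match f
step 4: stack=$ c J c  input=c h c c $  — match c
step 5: stack=$ c J  input=h c c $  — expand J → h F c
step 6: stack=$ c c F h  input=h c c $  — match h
step 7: stack=$ c c F  input=c c $  — expand F → ε
Stack after step 7: $ c c (top = c).

c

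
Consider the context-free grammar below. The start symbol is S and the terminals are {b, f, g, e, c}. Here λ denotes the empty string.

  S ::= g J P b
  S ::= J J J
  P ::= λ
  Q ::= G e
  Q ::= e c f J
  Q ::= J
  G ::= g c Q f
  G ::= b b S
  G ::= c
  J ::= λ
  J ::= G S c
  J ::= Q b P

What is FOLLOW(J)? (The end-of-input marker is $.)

FIRST(P): from P::=λ we get {λ}. So FIRST(P) = {λ}.
FIRST(G): from G::=g c Q f we get {g}; from G::=b b S we get {b}; from G::=c we get {c}. So FIRST(G) = {b, c, g}.
FIRST(S): from S::=g J P b we get {g}; from S::=J J J we get {λ, b, c, e, g}. So FIRST(S) = {λ, b, c, e, g}.
FIRST(Q): from Q::=G e we get {b, c, g}; from Q::=e c f J we get {e}; from Q::=J we get {λ, b, c, e, g}. So FIRST(Q) = {λ, b, c, e, g}.
FIRST(J): from J::=λ we get {λ}; from J::=G S c we get {b, c, g}; from J::=Q b P we get {b, c, e, g}. So FIRST(J) = {λ, b, c, e, g}.
FOLLOW(S) includes $ since S is the start symbol.
FOLLOW(Q): in G::=g c Q f, Q is followed by f with FIRST {f}; in J::=Q b P, Q is followed by b P with FIRST {b}. Thus FOLLOW(Q) = {b, f}.
FOLLOW(G): in Q::=G e, G is followed by e with FIRST {e}; in J::=G S c, G is followed by S c with FIRST {b, c, e, g}. Thus FOLLOW(G) = {b, c, e, g}.
FOLLOW(S): in G::=b b S, the suffix after S is empty, so FOLLOW(S) ⊇ FOLLOW(G) = {b, c, e, g}; in J::=G S c, S is followed by c with FIRST {c}. Thus FOLLOW(S) = {$, b, c, e, g}.
FOLLOW(J): in S::=g J P b, J is followed by P b with FIRST {b}; in S::=J J J (occurrence 1), J is followed by J J with FIRST {λ, b, c, e, g}; in S::=J J J (occurrence 1), the suffix after J is nullable, so FOLLOW(J) ⊇ FOLLOW(S) = {$, b, c, e, g}; in S::=J J J (occurrence 2), J is followed by J with FIRST {λ, b, c, e, g}; in S::=J J J (occurrence 2), the suffix after J is nullable, so FOLLOW(J) ⊇ FOLLOW(S) = {$, b, c, e, g}; in S::=J J J (occurrence 3), the suffix after J is empty, so FOLLOW(J) ⊇ FOLLOW(S) = {$, b, c, e, g}; in Q::=e c f J, the suffix after J is empty, so FOLLOW(J) ⊇ FOLLOW(Q) = {b, f}; in Q::=J, the suffix after J is empty, so FOLLOW(J) ⊇ FOLLOW(Q) = {b, f}. Thus FOLLOW(J) = {$, b, c, e, f, g}.
FOLLOW(P): in S::=g J P b, P is followed by b with FIRST {b}; in J::=Q b P, the suffix after P is empty, so FOLLOW(P) ⊇ FOLLOW(J) = {$, b, c, e, f, g}. Thus FOLLOW(P) = {$, b, c, e, f, g}.

{$, b, c, e, f, g}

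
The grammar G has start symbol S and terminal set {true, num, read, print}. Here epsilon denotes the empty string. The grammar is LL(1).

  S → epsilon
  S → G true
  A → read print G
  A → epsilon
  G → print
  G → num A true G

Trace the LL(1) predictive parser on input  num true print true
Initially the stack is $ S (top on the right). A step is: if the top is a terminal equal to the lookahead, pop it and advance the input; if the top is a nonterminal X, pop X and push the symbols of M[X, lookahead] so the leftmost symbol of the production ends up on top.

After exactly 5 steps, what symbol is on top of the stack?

G

     Stack                Input                  Action
  1  $ S                  num true print true $  expand S → G true
  2  $ true G             num true print true $  expand G → num A true G
  3  $ true G true A num  num true print true $  match num
  4  $ true G true A      true print true $      expand A → epsilon
  5  $ true G true        true print true $      match true
Stack after step 5: $ true G (top = G).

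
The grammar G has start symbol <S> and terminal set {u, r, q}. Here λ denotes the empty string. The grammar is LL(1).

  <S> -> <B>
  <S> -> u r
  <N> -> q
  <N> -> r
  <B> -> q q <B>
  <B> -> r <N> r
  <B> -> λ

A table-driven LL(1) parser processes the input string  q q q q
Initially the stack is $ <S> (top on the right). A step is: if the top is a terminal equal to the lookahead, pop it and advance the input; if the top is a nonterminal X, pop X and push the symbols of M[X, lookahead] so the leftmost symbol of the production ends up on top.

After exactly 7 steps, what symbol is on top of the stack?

     Stack      Input      Action
  1  $ <S>      q q q q $  expand <S> -> <B>
  2  $ <B>      q q q q $  expand <B> -> q q <B>
  3  $ <B> q q  q q q q $  match q
  4  $ <B> q    q q q $    match q
  5  $ <B>      q q $      expand <B> -> q q <B>
  6  $ <B> q q  q q $      match q
  7  $ <B> q    q $        match q
Stack after step 7: $ <B> (top = <B>).

<B>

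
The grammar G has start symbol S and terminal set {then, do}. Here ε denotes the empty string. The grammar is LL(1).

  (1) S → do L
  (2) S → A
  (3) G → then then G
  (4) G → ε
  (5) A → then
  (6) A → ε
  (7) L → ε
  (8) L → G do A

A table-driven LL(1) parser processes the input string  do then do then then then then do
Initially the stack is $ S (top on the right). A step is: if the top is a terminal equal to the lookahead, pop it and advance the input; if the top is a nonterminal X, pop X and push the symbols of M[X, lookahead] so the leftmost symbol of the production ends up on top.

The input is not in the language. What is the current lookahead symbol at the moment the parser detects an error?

do

step 1: stack=$ S  input=do then do then then then then do $  — expand S → do L
step 2: stack=$ L do  input=do then do then then then then do $  — match do
step 3: stack=$ L  input=then do then then then then do $  — expand L → G do A
step 4: stack=$ A do G  input=then do then then then then do $  — expand G → then then G
step 5: stack=$ A do G then then  input=then do then then then then do $  — match then
step 6: stack=$ A do G then  input=do then then then then do $  — error: top is terminal then but lookahead is do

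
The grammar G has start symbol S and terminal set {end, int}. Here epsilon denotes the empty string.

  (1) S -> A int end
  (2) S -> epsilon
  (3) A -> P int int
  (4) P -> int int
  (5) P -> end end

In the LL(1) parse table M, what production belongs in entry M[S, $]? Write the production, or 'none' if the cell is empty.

S -> epsilon

FIRST(P): from P->int int we get {int}; from P->end end we get {end}. So FIRST(P) = {end, int}.
FIRST(A): from A->P int int we get {end, int}. So FIRST(A) = {end, int}.
FIRST(S): from S->A int end we get {end, int}; from S->epsilon we get {epsilon}. So FIRST(S) = {epsilon, end, int}.
FOLLOW(S) includes $ since S is the start symbol.
FOLLOW(S): S appears on no right-hand side. Thus FOLLOW(S) = {$}.
For S -> A int end: FIRST(A int end) = {end, int}, so it goes in M[S, t] for t ∈ {end, int}.
For S -> epsilon: FIRST(epsilon) = {epsilon}, so it goes in M[S, t] for t ∈ {}; since epsilon ∈ FIRST, also for every t ∈ FOLLOW(S) = {$}.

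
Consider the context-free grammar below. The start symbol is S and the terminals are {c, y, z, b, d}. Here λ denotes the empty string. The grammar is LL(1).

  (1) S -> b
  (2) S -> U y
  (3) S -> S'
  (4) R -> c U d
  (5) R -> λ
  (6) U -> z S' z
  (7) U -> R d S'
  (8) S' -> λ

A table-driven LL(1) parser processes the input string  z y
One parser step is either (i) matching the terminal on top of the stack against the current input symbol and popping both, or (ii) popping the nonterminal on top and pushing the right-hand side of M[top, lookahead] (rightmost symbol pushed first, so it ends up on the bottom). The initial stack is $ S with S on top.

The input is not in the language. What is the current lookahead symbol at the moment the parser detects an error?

y

     Stack       Input  Action
  1  $ S         z y $  expand S -> U y
  2  $ y U       z y $  expand U -> z S' z
  3  $ y z S' z  z y $  match z
  4  $ y z S'    y $    expand S' -> λ
  5  $ y z       y $    error: top is terminal z but lookahead is y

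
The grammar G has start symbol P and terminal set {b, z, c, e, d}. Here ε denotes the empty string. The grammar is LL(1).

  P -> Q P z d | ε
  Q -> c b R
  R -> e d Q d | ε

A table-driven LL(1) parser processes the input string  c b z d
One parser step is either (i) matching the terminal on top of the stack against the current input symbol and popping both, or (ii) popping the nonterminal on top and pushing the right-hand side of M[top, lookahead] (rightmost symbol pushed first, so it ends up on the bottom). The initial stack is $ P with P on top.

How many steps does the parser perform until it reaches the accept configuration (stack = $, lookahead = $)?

8

     Stack          Input      Action
  1  $ P            c b z d $  expand P -> Q P z d
  2  $ d z P Q      c b z d $  expand Q -> c b R
  3  $ d z P R b c  c b z d $  match c
  4  $ d z P R b    b z d $    match b
  5  $ d z P R      z d $      expand R -> ε
  6  $ d z P        z d $      expand P -> ε
  7  $ d z          z d $      match z
  8  $ d            d $        match d
Accept reached after 8 steps.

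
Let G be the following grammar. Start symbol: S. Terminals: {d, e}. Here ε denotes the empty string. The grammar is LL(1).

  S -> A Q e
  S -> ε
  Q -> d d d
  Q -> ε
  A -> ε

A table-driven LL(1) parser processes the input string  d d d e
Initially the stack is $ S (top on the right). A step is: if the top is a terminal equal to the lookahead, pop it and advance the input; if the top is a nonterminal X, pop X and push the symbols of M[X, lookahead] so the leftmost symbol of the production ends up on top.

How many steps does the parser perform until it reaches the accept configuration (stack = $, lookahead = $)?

7

step 1: stack=$ S  input=d d d e $  — expand S -> A Q e
step 2: stack=$ e Q A  input=d d d e $  — expand A -> ε
step 3: stack=$ e Q  input=d d d e $  — expand Q -> d d d
step 4: stack=$ e d d d  input=d d d e $  — match d
step 5: stack=$ e d d  input=d d e $  — match d
step 6: stack=$ e d  input=d e $  — match d
step 7: stack=$ e  input=e $  — match e
Accept reached after 7 steps.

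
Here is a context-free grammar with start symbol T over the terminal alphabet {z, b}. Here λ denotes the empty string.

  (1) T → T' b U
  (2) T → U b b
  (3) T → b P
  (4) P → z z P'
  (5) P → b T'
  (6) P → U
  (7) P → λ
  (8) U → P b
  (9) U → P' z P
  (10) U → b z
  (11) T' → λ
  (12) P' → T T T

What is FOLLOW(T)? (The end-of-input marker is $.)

FIRST(T') = {λ}
FIRST(T) = {b, z}  (via T' b U, U b b)
FIRST(P') = {b, z}  (via T T T)
FIRST(P) = {λ, b, z}  (via U)
FIRST(U) = {b, z}  (via P b, P' z P)
FOLLOW(T) includes $ since T is the start symbol.
FOLLOW(T): in P'→T T T (occurrence 1), T is followed by T T with FIRST {b, z}; in P'→T T T (occurrence 2), T is followed by T with FIRST {b, z}; in P'→T T T (occurrence 3), the suffix after T is empty, so FOLLOW(T) ⊇ FOLLOW(P') = {$, b, z}. Thus FOLLOW(T) = {$, b, z}.
FOLLOW(P): in T→b P, the suffix after P is empty, so FOLLOW(P) ⊇ FOLLOW(T) = {$, b, z}; in U→P b, P is followed by b with FIRST {b}; in U→P' z P, the suffix after P is empty, so FOLLOW(P) ⊇ FOLLOW(U) = {$, b, z}. Thus FOLLOW(P) = {$, b, z}.
FOLLOW(U): in T→T' b U, the suffix after U is empty, so FOLLOW(U) ⊇ FOLLOW(T) = {$, b, z}; in T→U b b, U is followed by b b with FIRST {b}; in P→U, the suffix after U is empty, so FOLLOW(U) ⊇ FOLLOW(P) = {$, b, z}. Thus FOLLOW(U) = {$, b, z}.
FOLLOW(T'): in T→T' b U, T' is followed by b U with FIRST {b}; in P→b T', the suffix after T' is empty, so FOLLOW(T') ⊇ FOLLOW(P) = {$, b, z}. Thus FOLLOW(T') = {$, b, z}.
FOLLOW(P'): in P→z z P', the suffix after P' is empty, so FOLLOW(P') ⊇ FOLLOW(P) = {$, b, z}; in U→P' z P, P' is followed by z P with FIRST {z}. Thus FOLLOW(P') = {$, b, z}.

{$, b, z}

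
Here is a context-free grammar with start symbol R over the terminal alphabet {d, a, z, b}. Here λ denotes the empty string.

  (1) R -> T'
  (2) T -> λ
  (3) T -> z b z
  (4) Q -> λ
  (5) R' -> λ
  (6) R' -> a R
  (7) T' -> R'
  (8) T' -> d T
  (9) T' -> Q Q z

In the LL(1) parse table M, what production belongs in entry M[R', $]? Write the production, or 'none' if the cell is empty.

FIRST(T) = {λ, z}
FIRST(Q) = {λ}
FIRST(R') = {λ, a}
FIRST(T') = {λ, a, d, z}  (via R', Q Q z)
FIRST(R) = {λ, a, d, z}  (via T')
FOLLOW(R) includes $ since R is the start symbol.
FOLLOW(T'): in R->T', the suffix after T' is empty, so FOLLOW(T') ⊇ FOLLOW(R) = {$}. Thus FOLLOW(T') = {$}.
FOLLOW(R'): in T'->R', the suffix after R' is empty, so FOLLOW(R') ⊇ FOLLOW(T') = {$}. Thus FOLLOW(R') = {$}.
For R' -> λ: FIRST(λ) = {λ}, so it goes in M[R', t] for t ∈ {}; since λ ∈ FIRST, also for every t ∈ FOLLOW(R') = {$}.
For R' -> a R: FIRST(a R) = {a}, so it goes in M[R', t] for t ∈ {a}.

R' -> λ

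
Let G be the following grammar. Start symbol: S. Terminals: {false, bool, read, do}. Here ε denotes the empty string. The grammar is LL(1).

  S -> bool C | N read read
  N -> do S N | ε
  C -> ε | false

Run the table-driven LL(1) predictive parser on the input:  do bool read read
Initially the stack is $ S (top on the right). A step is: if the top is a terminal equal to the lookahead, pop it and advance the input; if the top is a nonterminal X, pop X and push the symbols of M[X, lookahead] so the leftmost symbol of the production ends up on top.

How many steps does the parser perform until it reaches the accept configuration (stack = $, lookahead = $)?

     Stack                 Input                Action
  1  $ S                   do bool read read $  expand S -> N read read
  2  $ read read N         do bool read read $  expand N -> do S N
  3  $ read read N S do    do bool read read $  match do
  4  $ read read N S       bool read read $     expand S -> bool C
  5  $ read read N C bool  bool read read $     match bool
  6  $ read read N C       read read $          expand C -> ε
  7  $ read read N         read read $          expand N -> ε
  8  $ read read           read read $          match read
  9  $ read                read $               match read
Accept reached after 9 steps.

9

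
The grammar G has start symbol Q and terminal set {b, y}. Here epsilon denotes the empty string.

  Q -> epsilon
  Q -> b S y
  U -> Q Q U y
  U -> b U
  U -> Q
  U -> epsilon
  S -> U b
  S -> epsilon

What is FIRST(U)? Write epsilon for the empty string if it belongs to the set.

FIRST(Q): from Q->epsilon we get {epsilon}; from Q->b S y we get {b}. So FIRST(Q) = {epsilon, b}.
FIRST(U): from U->Q Q U y we get {b, y}; from U->b U we get {b}; from U->Q we get {epsilon, b}; from U->epsilon we get {epsilon}. So FIRST(U) = {epsilon, b, y}.
FIRST(S): from S->U b we get {b, y}; from S->epsilon we get {epsilon}. So FIRST(S) = {epsilon, b, y}.

{epsilon, b, y}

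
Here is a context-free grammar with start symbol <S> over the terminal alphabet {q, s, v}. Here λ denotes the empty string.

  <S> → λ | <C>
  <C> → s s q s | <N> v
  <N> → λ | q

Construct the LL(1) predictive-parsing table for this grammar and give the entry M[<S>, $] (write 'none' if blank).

FIRST(<N>): from <N>→λ we get {λ}; from <N>→q we get {q}. So FIRST(<N>) = {λ, q}.
FIRST(<C>): from <C>→s s q s we get {s}; from <C>→<N> v we get {q, v}. So FIRST(<C>) = {q, s, v}.
FIRST(<S>): from <S>→λ we get {λ}; from <S>→<C> we get {q, s, v}. So FIRST(<S>) = {λ, q, s, v}.
FOLLOW(<S>) includes $ since <S> is the start symbol.
FOLLOW(<S>): <S> appears on no right-hand side. Thus FOLLOW(<S>) = {$}.
For <S> → λ: FIRST(λ) = {λ}, so it goes in M[<S>, t] for t ∈ {}; since λ ∈ FIRST, also for every t ∈ FOLLOW(<S>) = {$}.
For <S> → <C>: FIRST(<C>) = {q, s, v}, so it goes in M[<S>, t] for t ∈ {q, s, v}.

<S> → λ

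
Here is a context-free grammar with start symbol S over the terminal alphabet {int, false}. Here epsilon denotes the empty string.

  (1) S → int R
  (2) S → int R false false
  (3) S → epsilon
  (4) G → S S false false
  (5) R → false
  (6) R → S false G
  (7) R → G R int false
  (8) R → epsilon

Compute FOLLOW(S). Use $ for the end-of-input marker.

FIRST(S): from S→int R we get {int}; from S→int R false false we get {int}; from S→epsilon we get {epsilon}. So FIRST(S) = {epsilon, int}.
FIRST(G): from G→S S false false we get {false, int}. So FIRST(G) = {false, int}.
FIRST(R): from R→false we get {false}; from R→S false G we get {false, int}; from R→G R int false we get {false, int}; from R→epsilon we get {epsilon}. So FIRST(R) = {epsilon, false, int}.
FOLLOW(S) includes $ since S is the start symbol.
FOLLOW(S): in G→S S false false (occurrence 1), S is followed by S false false with FIRST {false, int}; in G→S S false false (occurrence 2), S is followed by false false with FIRST {false}; in R→S false G, S is followed by false G with FIRST {false}. Thus FOLLOW(S) = {$, false, int}.
FOLLOW(R): in S→int R, the suffix after R is empty, so FOLLOW(R) ⊇ FOLLOW(S) = {$, false, int}; in S→int R false false, R is followed by false false with FIRST {false}; in R→G R int false, R is followed by int false with FIRST {int}. Thus FOLLOW(R) = {$, false, int}.
FOLLOW(G): in R→S false G, the suffix after G is empty, so FOLLOW(G) ⊇ FOLLOW(R) = {$, false, int}; in R→G R int false, G is followed by R int false with FIRST {false, int}. Thus FOLLOW(G) = {$, false, int}.

{$, false, int}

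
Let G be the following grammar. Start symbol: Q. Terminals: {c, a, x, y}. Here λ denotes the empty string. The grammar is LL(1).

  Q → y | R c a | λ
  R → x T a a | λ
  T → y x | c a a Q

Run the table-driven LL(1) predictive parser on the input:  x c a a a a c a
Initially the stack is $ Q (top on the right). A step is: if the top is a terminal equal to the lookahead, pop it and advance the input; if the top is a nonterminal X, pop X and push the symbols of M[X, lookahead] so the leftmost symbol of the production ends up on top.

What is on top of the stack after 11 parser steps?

a

step 1: stack=$ Q  input=x c a a a a c a $  — expand Q → R c a
step 2: stack=$ a c R  input=x c a a a a c a $  — expand R → x T a a
step 3: stack=$ a c a a T x  input=x c a a a a c a $  — match x
step 4: stack=$ a c a a T  input=c a a a a c a $  — expand T → c a a Q
step 5: stack=$ a c a a Q a a c  input=c a a a a c a $  — match c
step 6: stack=$ a c a a Q a a  input=a a a a c a $  — match a
step 7: stack=$ a c a a Q a  input=a a a c a $  — match a
step 8: stack=$ a c a a Q  input=a a c a $  — expand Q → λ
step 9: stack=$ a c a a  input=a a c a $  — match a
step 10: stack=$ a c a  input=a c a $  — match a
step 11: stack=$ a c  input=c a $  — match c
Stack after step 11: $ a (top = a).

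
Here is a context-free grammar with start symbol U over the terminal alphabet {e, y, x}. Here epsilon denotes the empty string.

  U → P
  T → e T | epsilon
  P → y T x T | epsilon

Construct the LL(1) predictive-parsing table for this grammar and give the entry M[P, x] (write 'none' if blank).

FIRST(T) = {epsilon, e}
FIRST(P) = {epsilon, y}
FIRST(U) = {epsilon, y}  (via P)
FOLLOW(U) includes $ since U is the start symbol.
FOLLOW(U): U appears on no right-hand side. Thus FOLLOW(U) = {$}.
FOLLOW(P): in U→P, the suffix after P is empty, so FOLLOW(P) ⊇ FOLLOW(U) = {$}. Thus FOLLOW(P) = {$}.
For P → y T x T: FIRST(y T x T) = {y}, so it goes in M[P, t] for t ∈ {y}.
For P → epsilon: FIRST(epsilon) = {epsilon}, so it goes in M[P, t] for t ∈ {}; since epsilon ∈ FIRST, also for every t ∈ FOLLOW(P) = {$}.
None of these place a production in M[P, x].

none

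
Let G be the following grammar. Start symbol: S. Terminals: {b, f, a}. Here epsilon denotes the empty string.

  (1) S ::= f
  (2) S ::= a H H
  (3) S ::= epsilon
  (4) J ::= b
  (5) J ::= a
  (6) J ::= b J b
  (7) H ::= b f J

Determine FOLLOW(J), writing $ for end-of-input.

{$, b}

FIRST(S) = {epsilon, a, f}
FIRST(J) = {a, b}
FIRST(H) = {b}
FOLLOW(S) includes $ since S is the start symbol.
FOLLOW(S): S appears on no right-hand side. Thus FOLLOW(S) = {$}.
FOLLOW(H): in S::=a H H (occurrence 1), H is followed by H with FIRST {b}; in S::=a H H (occurrence 2), the suffix after H is empty, so FOLLOW(H) ⊇ FOLLOW(S) = {$}. Thus FOLLOW(H) = {$, b}.
FOLLOW(J): in J::=b J b, J is followed by b with FIRST {b}; in H::=b f J, the suffix after J is empty, so FOLLOW(J) ⊇ FOLLOW(H) = {$, b}. Thus FOLLOW(J) = {$, b}.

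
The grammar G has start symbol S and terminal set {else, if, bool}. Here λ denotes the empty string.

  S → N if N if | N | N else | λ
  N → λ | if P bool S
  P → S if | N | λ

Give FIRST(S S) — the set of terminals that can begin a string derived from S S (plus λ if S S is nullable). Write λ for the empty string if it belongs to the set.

FIRST(N) = {λ, if}
FIRST(S) = {λ, else, if}  (via N if N if, N, N else)
FIRST(P) = {λ, else, if}  (via S if, N)
FIRST(S S): take FIRST of each symbol in turn, carrying on past any symbol whose FIRST contains λ; result {λ, else, if}.

{λ, else, if}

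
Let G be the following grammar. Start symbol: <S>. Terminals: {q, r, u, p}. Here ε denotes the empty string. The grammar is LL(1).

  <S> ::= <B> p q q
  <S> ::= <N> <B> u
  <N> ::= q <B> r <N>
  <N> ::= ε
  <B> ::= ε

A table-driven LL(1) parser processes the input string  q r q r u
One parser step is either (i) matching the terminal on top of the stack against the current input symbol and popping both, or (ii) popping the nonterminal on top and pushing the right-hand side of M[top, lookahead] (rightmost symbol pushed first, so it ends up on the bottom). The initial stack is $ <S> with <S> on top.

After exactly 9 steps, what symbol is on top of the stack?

<N>

     Stack                Input        Action
  1  $ <S>                q r q r u $  expand <S> ::= <N> <B> u
  2  $ u <B> <N>          q r q r u $  expand <N> ::= q <B> r <N>
  3  $ u <B> <N> r <B> q  q r q r u $  match q
  4  $ u <B> <N> r <B>    r q r u $    expand <B> ::= ε
  5  $ u <B> <N> r        r q r u $    match r
  6  $ u <B> <N>          q r u $      expand <N> ::= q <B> r <N>
  7  $ u <B> <N> r <B> q  q r u $      match q
  8  $ u <B> <N> r <B>    r u $        expand <B> ::= ε
  9  $ u <B> <N> r        r u $        match r
Stack after step 9: $ u <B> <N> (top = <N>).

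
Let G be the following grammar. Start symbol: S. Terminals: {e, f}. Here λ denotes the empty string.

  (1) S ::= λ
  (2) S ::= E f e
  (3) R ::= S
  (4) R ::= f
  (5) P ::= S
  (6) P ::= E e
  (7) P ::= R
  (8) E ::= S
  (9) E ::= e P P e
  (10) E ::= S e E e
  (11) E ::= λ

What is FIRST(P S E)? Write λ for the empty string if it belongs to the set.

{λ, e, f}

FIRST(S) = {λ, e, f}  (via E f e)
FIRST(R) = {λ, e, f}  (via S)
FIRST(E) = {λ, e, f}  (via S, S e E e)
FIRST(P) = {λ, e, f}  (via S, E e, R)
FIRST(P S E): take FIRST of each symbol in turn, carrying on past any symbol whose FIRST contains λ; result {λ, e, f}.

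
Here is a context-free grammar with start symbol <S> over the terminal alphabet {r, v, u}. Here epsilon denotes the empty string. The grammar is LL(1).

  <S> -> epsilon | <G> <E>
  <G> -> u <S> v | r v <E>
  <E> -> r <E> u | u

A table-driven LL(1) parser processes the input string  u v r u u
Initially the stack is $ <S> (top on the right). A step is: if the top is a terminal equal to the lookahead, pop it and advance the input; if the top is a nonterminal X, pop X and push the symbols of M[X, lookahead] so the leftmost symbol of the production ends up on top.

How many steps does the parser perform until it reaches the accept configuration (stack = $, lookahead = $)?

10

step 1: stack=$ <S>  input=u v r u u $  — expand <S> -> <G> <E>
step 2: stack=$ <E> <G>  input=u v r u u $  — expand <G> -> u <S> v
step 3: stack=$ <E> v <S> u  input=u v r u u $  — match u
step 4: stack=$ <E> v <S>  input=v r u u $  — expand <S> -> epsilon
step 5: stack=$ <E> v  input=v r u u $  — match v
step 6: stack=$ <E>  input=r u u $  — expand <E> -> r <E> u
step 7: stack=$ u <E> r  input=r u u $  — match r
step 8: stack=$ u <E>  input=u u $  — expand <E> -> u
step 9: stack=$ u u  input=u u $  — match u
step 10: stack=$ u  input=u $  — match u
Accept reached after 10 steps.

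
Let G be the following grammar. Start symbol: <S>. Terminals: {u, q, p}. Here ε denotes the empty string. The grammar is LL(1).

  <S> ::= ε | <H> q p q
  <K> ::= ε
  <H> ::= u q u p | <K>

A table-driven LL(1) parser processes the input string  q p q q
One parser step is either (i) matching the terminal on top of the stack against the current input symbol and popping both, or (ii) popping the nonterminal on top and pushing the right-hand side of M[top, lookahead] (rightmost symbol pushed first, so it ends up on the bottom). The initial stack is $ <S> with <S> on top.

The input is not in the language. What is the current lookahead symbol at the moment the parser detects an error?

q

     Stack        Input      Action
  1  $ <S>        q p q q $  expand <S> ::= <H> q p q
  2  $ q p q <H>  q p q q $  expand <H> ::= <K>
  3  $ q p q <K>  q p q q $  expand <K> ::= ε
  4  $ q p q      q p q q $  match q
  5  $ q p        p q q $    match p
  6  $ q          q q $      match q
  7  $            q $        error: stack empty but input remains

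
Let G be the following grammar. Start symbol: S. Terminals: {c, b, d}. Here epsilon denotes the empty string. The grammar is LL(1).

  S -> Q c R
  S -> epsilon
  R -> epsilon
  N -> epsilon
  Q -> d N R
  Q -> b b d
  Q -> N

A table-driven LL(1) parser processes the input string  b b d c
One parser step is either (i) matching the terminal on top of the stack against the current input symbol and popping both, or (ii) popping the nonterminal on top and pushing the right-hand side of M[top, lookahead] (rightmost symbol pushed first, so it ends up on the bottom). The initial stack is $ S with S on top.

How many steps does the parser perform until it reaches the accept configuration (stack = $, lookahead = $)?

step 1: stack=$ S  input=b b d c $  — expand S -> Q c R
step 2: stack=$ R c Q  input=b b d c $  — expand Q -> b b d
step 3: stack=$ R c d b b  input=b b d c $  — match b
step 4: stack=$ R c d b  input=b d c $  — match b
step 5: stack=$ R c d  input=d c $  — match d
step 6: stack=$ R c  input=c $  — match c
step 7: stack=$ R  input=$  — expand R -> epsilon
Accept reached after 7 steps.

7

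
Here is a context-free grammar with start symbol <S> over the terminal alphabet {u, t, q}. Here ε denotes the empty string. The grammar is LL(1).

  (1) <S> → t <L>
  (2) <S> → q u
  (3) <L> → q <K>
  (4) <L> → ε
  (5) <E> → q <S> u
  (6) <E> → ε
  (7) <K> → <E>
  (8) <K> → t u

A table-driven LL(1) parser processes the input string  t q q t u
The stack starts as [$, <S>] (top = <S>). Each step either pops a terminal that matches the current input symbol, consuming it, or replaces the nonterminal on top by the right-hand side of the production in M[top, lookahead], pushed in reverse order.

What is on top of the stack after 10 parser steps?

u

      Stack      Input        Action
   1  $ <S>      t q q t u $  expand <S> → t <L>
   2  $ <L> t    t q q t u $  match t
   3  $ <L>      q q t u $    expand <L> → q <K>
   4  $ <K> q    q q t u $    match q
   5  $ <K>      q t u $      expand <K> → <E>
   6  $ <E>      q t u $      expand <E> → q <S> u
   7  $ u <S> q  q t u $      match q
   8  $ u <S>    t u $        expand <S> → t <L>
   9  $ u <L> t  t u $        match t
  10  $ u <L>    u $          expand <L> → ε
Stack after step 10: $ u (top = u).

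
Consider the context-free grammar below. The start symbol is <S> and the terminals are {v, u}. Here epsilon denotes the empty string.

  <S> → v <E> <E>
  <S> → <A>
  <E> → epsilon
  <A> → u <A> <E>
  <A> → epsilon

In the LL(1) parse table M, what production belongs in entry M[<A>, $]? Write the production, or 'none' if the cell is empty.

FIRST(<E>): from <E>→epsilon we get {epsilon}. So FIRST(<E>) = {epsilon}.
FIRST(<A>): from <A>→u <A> <E> we get {u}; from <A>→epsilon we get {epsilon}. So FIRST(<A>) = {epsilon, u}.
FIRST(<S>): from <S>→v <E> <E> we get {v}; from <S>→<A> we get {epsilon, u}. So FIRST(<S>) = {epsilon, u, v}.
FOLLOW(<S>) includes $ since <S> is the start symbol.
FOLLOW(<S>): <S> appears on no right-hand side. Thus FOLLOW(<S>) = {$}.
FOLLOW(<A>): in <S>→<A>, the suffix after <A> is empty, so FOLLOW(<A>) ⊇ FOLLOW(<S>) = {$}; in <A>→u <A> <E>, <A> is followed by <E> with FIRST {epsilon}; in <A>→u <A> <E>, the suffix after <A> is nullable (adds nothing new). Thus FOLLOW(<A>) = {$}.
For <A> → u <A> <E>: FIRST(u <A> <E>) = {u}, so it goes in M[<A>, t] for t ∈ {u}.
For <A> → epsilon: FIRST(epsilon) = {epsilon}, so it goes in M[<A>, t] for t ∈ {}; since epsilon ∈ FIRST, also for every t ∈ FOLLOW(<A>) = {$}.

<A> → epsilon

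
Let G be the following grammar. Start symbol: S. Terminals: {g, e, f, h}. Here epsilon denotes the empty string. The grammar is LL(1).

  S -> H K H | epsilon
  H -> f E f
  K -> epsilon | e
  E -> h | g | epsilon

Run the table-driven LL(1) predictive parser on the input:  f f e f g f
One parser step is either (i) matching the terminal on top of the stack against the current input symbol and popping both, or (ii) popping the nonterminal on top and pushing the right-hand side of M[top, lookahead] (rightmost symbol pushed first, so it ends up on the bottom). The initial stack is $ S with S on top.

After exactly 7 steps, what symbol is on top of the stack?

H

step 1: stack=$ S  input=f f e f g f $  — expand S -> H K H
step 2: stack=$ H K H  input=f f e f g f $  — expand H -> f E f
step 3: stack=$ H K f E f  input=f f e f g f $  — match f
step 4: stack=$ H K f E  input=f e f g f $  — expand E -> epsilon
step 5: stack=$ H K f  input=f e f g f $  — match f
step 6: stack=$ H K  input=e f g f $  — expand K -> e
step 7: stack=$ H e  input=e f g f $  — match e
Stack after step 7: $ H (top = H).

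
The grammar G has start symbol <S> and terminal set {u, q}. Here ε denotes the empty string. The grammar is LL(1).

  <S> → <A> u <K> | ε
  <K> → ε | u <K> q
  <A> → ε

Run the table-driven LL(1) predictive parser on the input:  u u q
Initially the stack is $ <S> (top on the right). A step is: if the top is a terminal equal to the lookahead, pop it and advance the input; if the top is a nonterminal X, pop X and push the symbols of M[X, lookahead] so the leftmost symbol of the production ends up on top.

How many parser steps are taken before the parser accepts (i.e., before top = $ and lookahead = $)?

step 1: stack=$ <S>  input=u u q $  — expand <S> → <A> u <K>
step 2: stack=$ <K> u <A>  input=u u q $  — expand <A> → ε
step 3: stack=$ <K> u  input=u u q $  — match u
step 4: stack=$ <K>  input=u q $  — expand <K> → u <K> q
step 5: stack=$ q <K> u  input=u q $  — match u
step 6: stack=$ q <K>  input=q $  — expand <K> → ε
step 7: stack=$ q  input=q $  — match q
Accept reached after 7 steps.

7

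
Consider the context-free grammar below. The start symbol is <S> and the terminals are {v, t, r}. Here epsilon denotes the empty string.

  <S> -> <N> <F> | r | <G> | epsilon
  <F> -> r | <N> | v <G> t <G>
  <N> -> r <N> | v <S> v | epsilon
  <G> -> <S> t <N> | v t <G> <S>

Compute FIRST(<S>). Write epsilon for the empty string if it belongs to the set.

{epsilon, r, t, v}

FIRST(<N>) = {epsilon, r, v}
FIRST(<F>) = {epsilon, r, v}  (via <N>)
FIRST(<S>) = {epsilon, r, t, v}  (via <N> <F>, <G>)
FIRST(<G>) = {r, t, v}  (via <S> t <N>)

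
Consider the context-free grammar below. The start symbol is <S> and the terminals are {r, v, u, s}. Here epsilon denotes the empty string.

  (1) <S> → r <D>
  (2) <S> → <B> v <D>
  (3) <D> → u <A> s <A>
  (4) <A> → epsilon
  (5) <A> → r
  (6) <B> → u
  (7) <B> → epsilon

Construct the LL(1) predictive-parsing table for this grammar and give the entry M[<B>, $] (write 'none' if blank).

none

FIRST(<D>) = {u}
FIRST(<A>) = {epsilon, r}
FIRST(<B>) = {epsilon, u}
FIRST(<S>) = {r, u, v}  (via <B> v <D>)
FOLLOW(<S>) includes $ since <S> is the start symbol.
FOLLOW(<B>): in <S>→<B> v <D>, <B> is followed by v <D> with FIRST {v}. Thus FOLLOW(<B>) = {v}.
For <B> → u: FIRST(u) = {u}, so it goes in M[<B>, t] for t ∈ {u}.
For <B> → epsilon: FIRST(epsilon) = {epsilon}, so it goes in M[<B>, t] for t ∈ {}; since epsilon ∈ FIRST, also for every t ∈ FOLLOW(<B>) = {v}.
None of these place a production in M[<B>, $].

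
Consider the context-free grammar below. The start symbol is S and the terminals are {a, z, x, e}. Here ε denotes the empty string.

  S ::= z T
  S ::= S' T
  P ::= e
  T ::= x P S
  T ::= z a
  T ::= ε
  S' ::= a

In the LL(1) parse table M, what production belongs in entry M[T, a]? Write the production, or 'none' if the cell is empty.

none

FIRST(P): from P::=e we get {e}. So FIRST(P) = {e}.
FIRST(T): from T::=x P S we get {x}; from T::=z a we get {z}; from T::=ε we get {ε}. So FIRST(T) = {ε, x, z}.
FIRST(S'): from S'::=a we get {a}. So FIRST(S') = {a}.
FIRST(S): from S::=z T we get {z}; from S::=S' T we get {a}. So FIRST(S) = {a, z}.
FOLLOW(S) includes $ since S is the start symbol.
FOLLOW(S): in T::=x P S, the suffix after S is empty, so FOLLOW(S) ⊇ FOLLOW(T) = {$}. Thus FOLLOW(S) = {$}.
FOLLOW(T): in S::=z T, the suffix after T is empty, so FOLLOW(T) ⊇ FOLLOW(S) = {$}; in S::=S' T, the suffix after T is empty, so FOLLOW(T) ⊇ FOLLOW(S) = {$}. Thus FOLLOW(T) = {$}.
For T ::= x P S: FIRST(x P S) = {x}, so it goes in M[T, t] for t ∈ {x}.
For T ::= z a: FIRST(z a) = {z}, so it goes in M[T, t] for t ∈ {z}.
For T ::= ε: FIRST(ε) = {ε}, so it goes in M[T, t] for t ∈ {}; since ε ∈ FIRST, also for every t ∈ FOLLOW(T) = {$}.
None of these place a production in M[T, a].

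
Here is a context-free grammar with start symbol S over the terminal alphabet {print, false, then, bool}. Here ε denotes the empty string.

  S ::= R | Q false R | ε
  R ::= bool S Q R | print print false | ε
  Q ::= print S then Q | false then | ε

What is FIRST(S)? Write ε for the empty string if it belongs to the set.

{ε, bool, false, print}

FIRST(R): from R::=bool S Q R we get {bool}; from R::=print print false we get {print}; from R::=ε we get {ε}. So FIRST(R) = {ε, bool, print}.
FIRST(Q): from Q::=print S then Q we get {print}; from Q::=false then we get {false}; from Q::=ε we get {ε}. So FIRST(Q) = {ε, false, print}.
FIRST(S): from S::=R we get {ε, bool, print}; from S::=Q false R we get {false, print}; from S::=ε we get {ε}. So FIRST(S) = {ε, bool, false, print}.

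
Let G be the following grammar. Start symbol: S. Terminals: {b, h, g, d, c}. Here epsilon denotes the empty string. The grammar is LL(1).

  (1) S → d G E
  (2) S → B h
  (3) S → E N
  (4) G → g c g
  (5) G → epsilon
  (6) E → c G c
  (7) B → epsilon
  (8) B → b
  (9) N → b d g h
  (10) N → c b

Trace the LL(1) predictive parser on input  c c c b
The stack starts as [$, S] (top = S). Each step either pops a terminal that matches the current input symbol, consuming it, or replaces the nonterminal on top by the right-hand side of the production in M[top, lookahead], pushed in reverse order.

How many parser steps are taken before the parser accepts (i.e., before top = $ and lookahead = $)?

step 1: stack=$ S  input=c c c b $  — expand S → E N
step 2: stack=$ N E  input=c c c b $  — expand E → c G c
step 3: stack=$ N c G c  input=c c c b $  — match c
step 4: stack=$ N c G  input=c c b $  — expand G → epsilon
step 5: stack=$ N c  input=c c b $  — match c
step 6: stack=$ N  input=c b $  — expand N → c b
step 7: stack=$ b c  input=c b $  — match c
step 8: stack=$ b  input=b $  — match b
Accept reached after 8 steps.

8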